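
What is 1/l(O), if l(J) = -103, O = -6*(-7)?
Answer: -1/103 ≈ -0.0097087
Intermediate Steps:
O = 42
1/l(O) = 1/(-103) = -1/103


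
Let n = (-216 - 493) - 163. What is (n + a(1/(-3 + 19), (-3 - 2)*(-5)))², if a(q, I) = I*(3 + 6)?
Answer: 418609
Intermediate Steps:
a(q, I) = 9*I (a(q, I) = I*9 = 9*I)
n = -872 (n = -709 - 163 = -872)
(n + a(1/(-3 + 19), (-3 - 2)*(-5)))² = (-872 + 9*((-3 - 2)*(-5)))² = (-872 + 9*(-5*(-5)))² = (-872 + 9*25)² = (-872 + 225)² = (-647)² = 418609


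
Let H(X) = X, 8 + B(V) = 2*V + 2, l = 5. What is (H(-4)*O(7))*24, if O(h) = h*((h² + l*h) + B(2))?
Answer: -55104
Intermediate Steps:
B(V) = -6 + 2*V (B(V) = -8 + (2*V + 2) = -8 + (2 + 2*V) = -6 + 2*V)
O(h) = h*(-2 + h² + 5*h) (O(h) = h*((h² + 5*h) + (-6 + 2*2)) = h*((h² + 5*h) + (-6 + 4)) = h*((h² + 5*h) - 2) = h*(-2 + h² + 5*h))
(H(-4)*O(7))*24 = -28*(-2 + 7² + 5*7)*24 = -28*(-2 + 49 + 35)*24 = -28*82*24 = -4*574*24 = -2296*24 = -55104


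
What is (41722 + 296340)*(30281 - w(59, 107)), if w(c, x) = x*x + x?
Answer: 6330210950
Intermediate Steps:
w(c, x) = x + x² (w(c, x) = x² + x = x + x²)
(41722 + 296340)*(30281 - w(59, 107)) = (41722 + 296340)*(30281 - 107*(1 + 107)) = 338062*(30281 - 107*108) = 338062*(30281 - 1*11556) = 338062*(30281 - 11556) = 338062*18725 = 6330210950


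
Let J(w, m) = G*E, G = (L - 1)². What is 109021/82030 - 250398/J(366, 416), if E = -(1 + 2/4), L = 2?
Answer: 13693540981/82030 ≈ 1.6693e+5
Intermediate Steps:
E = -3/2 (E = -(1 + 2*(¼)) = -(1 + ½) = -1*3/2 = -3/2 ≈ -1.5000)
G = 1 (G = (2 - 1)² = 1² = 1)
J(w, m) = -3/2 (J(w, m) = 1*(-3/2) = -3/2)
109021/82030 - 250398/J(366, 416) = 109021/82030 - 250398/(-3/2) = 109021*(1/82030) - 250398*(-⅔) = 109021/82030 + 166932 = 13693540981/82030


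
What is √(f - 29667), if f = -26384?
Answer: I*√56051 ≈ 236.75*I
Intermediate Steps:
√(f - 29667) = √(-26384 - 29667) = √(-56051) = I*√56051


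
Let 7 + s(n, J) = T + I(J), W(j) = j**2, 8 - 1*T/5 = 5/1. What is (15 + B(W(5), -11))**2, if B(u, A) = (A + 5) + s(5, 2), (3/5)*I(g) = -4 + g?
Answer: 1681/9 ≈ 186.78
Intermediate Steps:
T = 15 (T = 40 - 25/1 = 40 - 25 = 15)
I(g) = -20/3 + 5*g/3 (I(g) = 5*(-4 + g)/3 = -20/3 + 5*g/3)
s(n, J) = 4/3 + 5*J/3 (s(n, J) = -7 + (15 + (-20/3 + 5*J/3)) = -7 + (25/3 + 5*J/3) = 4/3 + 5*J/3)
B(u, A) = 29/3 + A (B(u, A) = (A + 5) + (4/3 + (5/3)*2) = (5 + A) + (4/3 + 10/3) = (5 + A) + 14/3 = 29/3 + A)
(15 + B(W(5), -11))**2 = (15 + (29/3 - 11))**2 = (15 - 4/3)**2 = (41/3)**2 = 1681/9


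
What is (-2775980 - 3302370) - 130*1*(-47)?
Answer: -6072240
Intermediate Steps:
(-2775980 - 3302370) - 130*1*(-47) = -6078350 - 130*(-47) = -6078350 + 6110 = -6072240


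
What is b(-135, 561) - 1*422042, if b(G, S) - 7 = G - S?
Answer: -422731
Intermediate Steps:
b(G, S) = 7 + G - S (b(G, S) = 7 + (G - S) = 7 + G - S)
b(-135, 561) - 1*422042 = (7 - 135 - 1*561) - 1*422042 = (7 - 135 - 561) - 422042 = -689 - 422042 = -422731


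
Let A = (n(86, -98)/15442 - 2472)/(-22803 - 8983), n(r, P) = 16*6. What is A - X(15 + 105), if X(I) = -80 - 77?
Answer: 19274990053/122709853 ≈ 157.08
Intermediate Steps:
n(r, P) = 96
A = 9543132/122709853 (A = (96/15442 - 2472)/(-22803 - 8983) = (96*(1/15442) - 2472)/(-31786) = (48/7721 - 2472)*(-1/31786) = -19086264/7721*(-1/31786) = 9543132/122709853 ≈ 0.077770)
X(I) = -157
A - X(15 + 105) = 9543132/122709853 - 1*(-157) = 9543132/122709853 + 157 = 19274990053/122709853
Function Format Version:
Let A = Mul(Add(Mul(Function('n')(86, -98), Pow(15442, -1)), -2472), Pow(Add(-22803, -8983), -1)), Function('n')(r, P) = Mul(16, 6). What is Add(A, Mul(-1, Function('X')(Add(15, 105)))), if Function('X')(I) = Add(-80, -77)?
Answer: Rational(19274990053, 122709853) ≈ 157.08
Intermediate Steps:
Function('n')(r, P) = 96
A = Rational(9543132, 122709853) (A = Mul(Add(Mul(96, Pow(15442, -1)), -2472), Pow(Add(-22803, -8983), -1)) = Mul(Add(Mul(96, Rational(1, 15442)), -2472), Pow(-31786, -1)) = Mul(Add(Rational(48, 7721), -2472), Rational(-1, 31786)) = Mul(Rational(-19086264, 7721), Rational(-1, 31786)) = Rational(9543132, 122709853) ≈ 0.077770)
Function('X')(I) = -157
Add(A, Mul(-1, Function('X')(Add(15, 105)))) = Add(Rational(9543132, 122709853), Mul(-1, -157)) = Add(Rational(9543132, 122709853), 157) = Rational(19274990053, 122709853)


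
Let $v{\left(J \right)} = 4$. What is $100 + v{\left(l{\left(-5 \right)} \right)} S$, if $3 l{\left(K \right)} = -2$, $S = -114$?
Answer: $-356$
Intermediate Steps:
$l{\left(K \right)} = - \frac{2}{3}$ ($l{\left(K \right)} = \frac{1}{3} \left(-2\right) = - \frac{2}{3}$)
$100 + v{\left(l{\left(-5 \right)} \right)} S = 100 + 4 \left(-114\right) = 100 - 456 = -356$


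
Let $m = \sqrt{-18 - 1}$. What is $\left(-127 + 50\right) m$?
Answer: $- 77 i \sqrt{19} \approx - 335.64 i$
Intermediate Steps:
$m = i \sqrt{19}$ ($m = \sqrt{-19} = i \sqrt{19} \approx 4.3589 i$)
$\left(-127 + 50\right) m = \left(-127 + 50\right) i \sqrt{19} = - 77 i \sqrt{19}$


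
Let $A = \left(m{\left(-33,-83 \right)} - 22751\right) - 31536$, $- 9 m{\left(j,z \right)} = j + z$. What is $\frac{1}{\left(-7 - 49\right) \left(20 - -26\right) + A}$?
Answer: $- \frac{9}{511651} \approx -1.759 \cdot 10^{-5}$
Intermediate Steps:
$m{\left(j,z \right)} = - \frac{j}{9} - \frac{z}{9}$ ($m{\left(j,z \right)} = - \frac{j + z}{9} = - \frac{j}{9} - \frac{z}{9}$)
$A = - \frac{488467}{9}$ ($A = \left(\left(\left(- \frac{1}{9}\right) \left(-33\right) - - \frac{83}{9}\right) - 22751\right) - 31536 = \left(\left(\frac{11}{3} + \frac{83}{9}\right) - 22751\right) - 31536 = \left(\frac{116}{9} - 22751\right) - 31536 = - \frac{204643}{9} - 31536 = - \frac{488467}{9} \approx -54274.0$)
$\frac{1}{\left(-7 - 49\right) \left(20 - -26\right) + A} = \frac{1}{\left(-7 - 49\right) \left(20 - -26\right) - \frac{488467}{9}} = \frac{1}{- 56 \left(20 + 26\right) - \frac{488467}{9}} = \frac{1}{\left(-56\right) 46 - \frac{488467}{9}} = \frac{1}{-2576 - \frac{488467}{9}} = \frac{1}{- \frac{511651}{9}} = - \frac{9}{511651}$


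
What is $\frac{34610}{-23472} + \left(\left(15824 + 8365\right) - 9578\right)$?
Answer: $\frac{171457391}{11736} \approx 14610.0$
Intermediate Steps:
$\frac{34610}{-23472} + \left(\left(15824 + 8365\right) - 9578\right) = 34610 \left(- \frac{1}{23472}\right) + \left(24189 - 9578\right) = - \frac{17305}{11736} + 14611 = \frac{171457391}{11736}$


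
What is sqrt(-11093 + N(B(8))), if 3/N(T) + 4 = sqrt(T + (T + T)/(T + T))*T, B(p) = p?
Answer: I*sqrt(1109285)/10 ≈ 105.32*I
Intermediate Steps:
N(T) = 3/(-4 + T*sqrt(1 + T)) (N(T) = 3/(-4 + sqrt(T + (T + T)/(T + T))*T) = 3/(-4 + sqrt(T + (2*T)/((2*T)))*T) = 3/(-4 + sqrt(T + (2*T)*(1/(2*T)))*T) = 3/(-4 + sqrt(T + 1)*T) = 3/(-4 + sqrt(1 + T)*T) = 3/(-4 + T*sqrt(1 + T)))
sqrt(-11093 + N(B(8))) = sqrt(-11093 + 3/(-4 + 8*sqrt(1 + 8))) = sqrt(-11093 + 3/(-4 + 8*sqrt(9))) = sqrt(-11093 + 3/(-4 + 8*3)) = sqrt(-11093 + 3/(-4 + 24)) = sqrt(-11093 + 3/20) = sqrt(-221857/20) = I*sqrt(1109285)/10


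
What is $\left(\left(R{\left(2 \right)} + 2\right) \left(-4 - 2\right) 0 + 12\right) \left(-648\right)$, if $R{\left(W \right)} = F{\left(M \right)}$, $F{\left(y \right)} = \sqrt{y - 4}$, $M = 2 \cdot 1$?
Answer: $-7776$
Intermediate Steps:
$M = 2$
$F{\left(y \right)} = \sqrt{-4 + y}$
$R{\left(W \right)} = i \sqrt{2}$ ($R{\left(W \right)} = \sqrt{-4 + 2} = \sqrt{-2} = i \sqrt{2}$)
$\left(\left(R{\left(2 \right)} + 2\right) \left(-4 - 2\right) 0 + 12\right) \left(-648\right) = \left(\left(i \sqrt{2} + 2\right) \left(-4 - 2\right) 0 + 12\right) \left(-648\right) = \left(\left(2 + i \sqrt{2}\right) \left(-6\right) 0 + 12\right) \left(-648\right) = \left(\left(-12 - 6 i \sqrt{2}\right) 0 + 12\right) \left(-648\right) = \left(0 + 12\right) \left(-648\right) = 12 \left(-648\right) = -7776$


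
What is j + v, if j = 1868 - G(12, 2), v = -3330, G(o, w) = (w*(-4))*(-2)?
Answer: -1478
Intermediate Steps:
G(o, w) = 8*w (G(o, w) = -4*w*(-2) = 8*w)
j = 1852 (j = 1868 - 8*2 = 1868 - 1*16 = 1868 - 16 = 1852)
j + v = 1852 - 3330 = -1478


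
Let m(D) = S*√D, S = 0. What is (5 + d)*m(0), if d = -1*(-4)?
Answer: 0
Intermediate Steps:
m(D) = 0 (m(D) = 0*√D = 0)
d = 4
(5 + d)*m(0) = (5 + 4)*0 = 9*0 = 0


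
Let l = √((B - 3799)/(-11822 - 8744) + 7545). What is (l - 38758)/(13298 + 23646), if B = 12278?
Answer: -19379/18472 + √3191061506906/759790304 ≈ -1.0468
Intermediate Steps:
l = √3191061506906/20566 (l = √((12278 - 3799)/(-11822 - 8744) + 7545) = √(8479/(-20566) + 7545) = √(8479*(-1/20566) + 7545) = √(-8479/20566 + 7545) = √(155161991/20566) = √3191061506906/20566 ≈ 86.860)
(l - 38758)/(13298 + 23646) = (√3191061506906/20566 - 38758)/(13298 + 23646) = (-38758 + √3191061506906/20566)/36944 = (-38758 + √3191061506906/20566)*(1/36944) = -19379/18472 + √3191061506906/759790304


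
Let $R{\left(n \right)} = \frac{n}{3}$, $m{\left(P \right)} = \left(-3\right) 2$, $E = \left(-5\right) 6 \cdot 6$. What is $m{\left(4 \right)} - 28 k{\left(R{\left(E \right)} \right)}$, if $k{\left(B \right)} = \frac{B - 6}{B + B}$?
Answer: $- \frac{107}{5} \approx -21.4$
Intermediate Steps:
$E = -180$ ($E = \left(-30\right) 6 = -180$)
$m{\left(P \right)} = -6$
$R{\left(n \right)} = \frac{n}{3}$ ($R{\left(n \right)} = n \frac{1}{3} = \frac{n}{3}$)
$k{\left(B \right)} = \frac{-6 + B}{2 B}$
$m{\left(4 \right)} - 28 k{\left(R{\left(E \right)} \right)} = -6 - 28 \frac{-6 + \frac{1}{3} \left(-180\right)}{2 \cdot \frac{1}{3} \left(-180\right)} = -6 - 28 \frac{-6 - 60}{2 \left(-60\right)} = -6 - 28 \cdot \frac{1}{2} \left(- \frac{1}{60}\right) \left(-66\right) = -6 - \frac{77}{5} = - \frac{107}{5}$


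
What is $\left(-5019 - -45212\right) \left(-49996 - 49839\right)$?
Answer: $-4012668155$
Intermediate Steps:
$\left(-5019 - -45212\right) \left(-49996 - 49839\right) = \left(-5019 + 45212\right) \left(-99835\right) = 40193 \left(-99835\right) = -4012668155$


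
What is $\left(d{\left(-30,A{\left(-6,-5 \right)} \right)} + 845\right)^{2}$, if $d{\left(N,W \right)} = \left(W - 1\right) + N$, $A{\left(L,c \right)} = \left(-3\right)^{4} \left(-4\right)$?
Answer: $240100$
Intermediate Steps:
$A{\left(L,c \right)} = -324$ ($A{\left(L,c \right)} = 81 \left(-4\right) = -324$)
$d{\left(N,W \right)} = -1 + N + W$ ($d{\left(N,W \right)} = \left(-1 + W\right) + N = -1 + N + W$)
$\left(d{\left(-30,A{\left(-6,-5 \right)} \right)} + 845\right)^{2} = \left(\left(-1 - 30 - 324\right) + 845\right)^{2} = \left(-355 + 845\right)^{2} = 490^{2} = 240100$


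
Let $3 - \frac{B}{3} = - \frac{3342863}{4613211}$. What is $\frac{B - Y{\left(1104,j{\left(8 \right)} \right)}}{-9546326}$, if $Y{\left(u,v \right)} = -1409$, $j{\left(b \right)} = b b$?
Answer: $- \frac{2183853929}{14679738704262} \approx -0.00014877$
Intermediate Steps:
$j{\left(b \right)} = b^{2}$
$B = \frac{17182496}{1537737}$ ($B = 9 - 3 \left(- \frac{3342863}{4613211}\right) = 9 - 3 \left(\left(-3342863\right) \frac{1}{4613211}\right) = 9 - - \frac{3342863}{1537737} = 9 + \frac{3342863}{1537737} = \frac{17182496}{1537737} \approx 11.174$)
$\frac{B - Y{\left(1104,j{\left(8 \right)} \right)}}{-9546326} = \frac{\frac{17182496}{1537737} - -1409}{-9546326} = \left(\frac{17182496}{1537737} + 1409\right) \left(- \frac{1}{9546326}\right) = \frac{2183853929}{1537737} \left(- \frac{1}{9546326}\right) = - \frac{2183853929}{14679738704262}$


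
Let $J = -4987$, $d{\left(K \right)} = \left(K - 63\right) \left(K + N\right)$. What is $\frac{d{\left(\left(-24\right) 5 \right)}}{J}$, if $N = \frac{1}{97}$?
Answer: $- \frac{2129937}{483739} \approx -4.4031$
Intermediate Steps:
$N = \frac{1}{97} \approx 0.010309$
$d{\left(K \right)} = \left(-63 + K\right) \left(\frac{1}{97} + K\right)$ ($d{\left(K \right)} = \left(K - 63\right) \left(K + \frac{1}{97}\right) = \left(-63 + K\right) \left(\frac{1}{97} + K\right)$)
$\frac{d{\left(\left(-24\right) 5 \right)}}{J} = \frac{- \frac{63}{97} + \left(\left(-24\right) 5\right)^{2} - \frac{6110 \left(\left(-24\right) 5\right)}{97}}{-4987} = \left(- \frac{63}{97} + \left(-120\right)^{2} - - \frac{733200}{97}\right) \left(- \frac{1}{4987}\right) = \left(- \frac{63}{97} + 14400 + \frac{733200}{97}\right) \left(- \frac{1}{4987}\right) = \frac{2129937}{97} \left(- \frac{1}{4987}\right) = - \frac{2129937}{483739}$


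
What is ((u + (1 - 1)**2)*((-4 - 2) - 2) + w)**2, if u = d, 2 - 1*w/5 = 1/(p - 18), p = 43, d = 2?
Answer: 961/25 ≈ 38.440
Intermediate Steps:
w = 49/5 (w = 10 - 5/(43 - 18) = 10 - 5/25 = 10 - 5*1/25 = 10 - 1/5 = 49/5 ≈ 9.8000)
u = 2
((u + (1 - 1)**2)*((-4 - 2) - 2) + w)**2 = ((2 + (1 - 1)**2)*((-4 - 2) - 2) + 49/5)**2 = ((2 + 0**2)*(-6 - 2) + 49/5)**2 = ((2 + 0)*(-8) + 49/5)**2 = (2*(-8) + 49/5)**2 = (-16 + 49/5)**2 = (-31/5)**2 = 961/25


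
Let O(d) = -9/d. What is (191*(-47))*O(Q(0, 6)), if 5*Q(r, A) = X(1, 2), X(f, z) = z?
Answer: 403965/2 ≈ 2.0198e+5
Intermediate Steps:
Q(r, A) = 2/5 (Q(r, A) = (1/5)*2 = 2/5)
(191*(-47))*O(Q(0, 6)) = (191*(-47))*(-9/2/5) = -(-80793)*5/2 = -8977*(-45/2) = 403965/2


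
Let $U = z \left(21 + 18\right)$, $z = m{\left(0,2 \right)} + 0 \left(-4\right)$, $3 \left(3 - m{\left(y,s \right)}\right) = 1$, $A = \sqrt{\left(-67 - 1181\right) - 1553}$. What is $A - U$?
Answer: $-104 + i \sqrt{2801} \approx -104.0 + 52.924 i$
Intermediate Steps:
$A = i \sqrt{2801}$ ($A = \sqrt{-1248 - 1553} = \sqrt{-2801} = i \sqrt{2801} \approx 52.924 i$)
$m{\left(y,s \right)} = \frac{8}{3}$ ($m{\left(y,s \right)} = 3 - \frac{1}{3} = \frac{8}{3}$)
$z = \frac{8}{3}$ ($z = \frac{8}{3} + 0 \left(-4\right) = \frac{8}{3} + 0 = \frac{8}{3} \approx 2.6667$)
$U = 104$ ($U = \frac{8 \left(21 + 18\right)}{3} = \frac{8}{3} \cdot 39 = 104$)
$A - U = i \sqrt{2801} - 104 = -104 + i \sqrt{2801}$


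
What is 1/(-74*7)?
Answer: -1/518 ≈ -0.0019305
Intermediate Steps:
1/(-74*7) = 1/(-518) = -1/518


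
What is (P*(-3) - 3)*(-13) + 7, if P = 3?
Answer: 163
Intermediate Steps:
(P*(-3) - 3)*(-13) + 7 = (3*(-3) - 3)*(-13) + 7 = (-9 - 3)*(-13) + 7 = -12*(-13) + 7 = 156 + 7 = 163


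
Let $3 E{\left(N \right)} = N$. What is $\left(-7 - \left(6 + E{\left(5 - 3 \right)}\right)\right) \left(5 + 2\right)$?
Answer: $- \frac{287}{3} \approx -95.667$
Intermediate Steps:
$E{\left(N \right)} = \frac{N}{3}$
$\left(-7 - \left(6 + E{\left(5 - 3 \right)}\right)\right) \left(5 + 2\right) = \left(-7 - \left(6 + \frac{5 - 3}{3}\right)\right) \left(5 + 2\right) = \left(-7 - \left(6 + \frac{1}{3} \cdot 2\right)\right) 7 = \left(-7 - \left(6 + \frac{2}{3}\right)\right) 7 = \left(-7 - \frac{20}{3}\right) 7 = \left(- \frac{41}{3}\right) 7 = - \frac{287}{3}$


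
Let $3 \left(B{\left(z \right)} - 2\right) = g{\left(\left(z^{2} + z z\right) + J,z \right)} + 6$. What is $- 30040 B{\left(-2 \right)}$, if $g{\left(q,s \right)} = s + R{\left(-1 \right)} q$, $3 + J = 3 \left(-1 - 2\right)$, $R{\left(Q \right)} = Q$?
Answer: $- \frac{420560}{3} \approx -1.4019 \cdot 10^{5}$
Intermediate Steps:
$J = -12$ ($J = -3 + 3 \left(-1 - 2\right) = -3 + 3 \left(-3\right) = -3 - 9 = -12$)
$g{\left(q,s \right)} = s - q$
$B{\left(z \right)} = 8 - \frac{2 z^{2}}{3} + \frac{z}{3}$ ($B{\left(z \right)} = 2 + \frac{\left(z - \left(\left(z^{2} + z z\right) - 12\right)\right) + 6}{3} = 2 + \frac{\left(z - \left(\left(z^{2} + z^{2}\right) - 12\right)\right) + 6}{3} = 2 + \frac{\left(z - \left(2 z^{2} - 12\right)\right) + 6}{3} = 2 + \frac{\left(z - \left(-12 + 2 z^{2}\right)\right) + 6}{3} = 2 + \frac{\left(12 + z - 2 z^{2}\right) + 6}{3} = 2 + \frac{18 + z - 2 z^{2}}{3} = 2 + \left(6 - \frac{2 z^{2}}{3} + \frac{z}{3}\right) = 8 - \frac{2 z^{2}}{3} + \frac{z}{3}$)
$- 30040 B{\left(-2 \right)} = - 30040 \left(8 - \frac{2 \left(-2\right)^{2}}{3} + \frac{1}{3} \left(-2\right)\right) = - 30040 \left(8 - \frac{8}{3} - \frac{2}{3}\right) = \left(-30040\right) \frac{14}{3} = - \frac{420560}{3}$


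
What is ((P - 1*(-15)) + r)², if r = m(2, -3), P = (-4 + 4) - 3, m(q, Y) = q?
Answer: 196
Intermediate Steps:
P = -3 (P = 0 - 3 = -3)
r = 2
((P - 1*(-15)) + r)² = ((-3 - 1*(-15)) + 2)² = ((-3 + 15) + 2)² = (12 + 2)² = 14² = 196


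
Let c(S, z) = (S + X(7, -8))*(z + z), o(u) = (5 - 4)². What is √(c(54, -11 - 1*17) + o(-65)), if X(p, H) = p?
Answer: I*√3415 ≈ 58.438*I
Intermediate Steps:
o(u) = 1 (o(u) = 1² = 1)
c(S, z) = 2*z*(7 + S) (c(S, z) = (S + 7)*(z + z) = (7 + S)*(2*z) = 2*z*(7 + S))
√(c(54, -11 - 1*17) + o(-65)) = √(2*(-11 - 1*17)*(7 + 54) + 1) = √(2*(-11 - 17)*61 + 1) = √(2*(-28)*61 + 1) = √(-3416 + 1) = √(-3415) = I*√3415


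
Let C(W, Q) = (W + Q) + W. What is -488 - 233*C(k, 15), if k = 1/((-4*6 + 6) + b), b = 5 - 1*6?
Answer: -75211/19 ≈ -3958.5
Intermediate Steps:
b = -1 (b = 5 - 6 = -1)
k = -1/19 (k = 1/((-4*6 + 6) - 1) = 1/((-24 + 6) - 1) = 1/(-18 - 1) = 1/(-19) = -1/19 ≈ -0.052632)
C(W, Q) = Q + 2*W (C(W, Q) = (Q + W) + W = Q + 2*W)
-488 - 233*C(k, 15) = -488 - 233*(15 + 2*(-1/19)) = -488 - 233*(15 - 2/19) = -488 - 233*283/19 = -488 - 65939/19 = -75211/19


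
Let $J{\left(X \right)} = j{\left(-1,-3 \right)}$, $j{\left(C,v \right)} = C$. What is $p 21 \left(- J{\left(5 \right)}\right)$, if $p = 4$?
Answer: $84$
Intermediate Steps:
$J{\left(X \right)} = -1$
$p 21 \left(- J{\left(5 \right)}\right) = 4 \cdot 21 \left(\left(-1\right) \left(-1\right)\right) = 84 \cdot 1 = 84$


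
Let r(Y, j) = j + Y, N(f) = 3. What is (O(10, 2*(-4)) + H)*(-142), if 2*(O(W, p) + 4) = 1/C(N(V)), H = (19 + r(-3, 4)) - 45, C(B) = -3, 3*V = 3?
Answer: 12425/3 ≈ 4141.7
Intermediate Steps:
V = 1 (V = (⅓)*3 = 1)
r(Y, j) = Y + j
H = -25 (H = (19 + (-3 + 4)) - 45 = (19 + 1) - 45 = 20 - 45 = -25)
O(W, p) = -25/6 (O(W, p) = -4 + (½)/(-3) = -4 + (½)*(-⅓) = -4 - ⅙ = -25/6)
(O(10, 2*(-4)) + H)*(-142) = (-25/6 - 25)*(-142) = -175/6*(-142) = 12425/3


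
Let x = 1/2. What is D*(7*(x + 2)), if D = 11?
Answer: 385/2 ≈ 192.50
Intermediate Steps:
x = 1/2 ≈ 0.50000
D*(7*(x + 2)) = 11*(7*(1/2 + 2)) = 11*(7*(5/2)) = 11*(35/2) = 385/2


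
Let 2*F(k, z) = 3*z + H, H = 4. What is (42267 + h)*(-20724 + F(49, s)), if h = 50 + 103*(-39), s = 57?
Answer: -790377950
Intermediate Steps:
F(k, z) = 2 + 3*z/2 (F(k, z) = (3*z + 4)/2 = (4 + 3*z)/2 = 2 + 3*z/2)
h = -3967 (h = 50 - 4017 = -3967)
(42267 + h)*(-20724 + F(49, s)) = (42267 - 3967)*(-20724 + (2 + (3/2)*57)) = 38300*(-20724 + (2 + 171/2)) = 38300*(-20724 + 175/2) = 38300*(-41273/2) = -790377950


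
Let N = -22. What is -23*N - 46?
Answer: 460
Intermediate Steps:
-23*N - 46 = -23*(-22) - 46 = 506 - 46 = 460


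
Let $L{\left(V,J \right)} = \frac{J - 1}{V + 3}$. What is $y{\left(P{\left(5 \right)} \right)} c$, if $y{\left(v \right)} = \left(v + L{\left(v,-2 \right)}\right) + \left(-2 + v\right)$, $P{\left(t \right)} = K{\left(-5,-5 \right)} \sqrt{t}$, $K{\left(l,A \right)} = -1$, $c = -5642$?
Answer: $\frac{47957}{2} + \frac{31031 \sqrt{5}}{2} \approx 58672.0$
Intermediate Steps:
$L{\left(V,J \right)} = \frac{-1 + J}{3 + V}$
$P{\left(t \right)} = - \sqrt{t}$
$y{\left(v \right)} = -2 - \frac{3}{3 + v} + 2 v$ ($y{\left(v \right)} = \left(v + \frac{-1 - 2}{3 + v}\right) + \left(-2 + v\right) = \left(v + \frac{1}{3 + v} \left(-3\right)\right) + \left(-2 + v\right) = \left(v - \frac{3}{3 + v}\right) + \left(-2 + v\right) = -2 - \frac{3}{3 + v} + 2 v$)
$y{\left(P{\left(5 \right)} \right)} c = \frac{-3 + 2 \left(-1 - \sqrt{5}\right) \left(3 - \sqrt{5}\right)}{3 - \sqrt{5}} \left(-5642\right) = - \frac{5642 \left(-3 + 2 \left(-1 - \sqrt{5}\right) \left(3 - \sqrt{5}\right)\right)}{3 - \sqrt{5}}$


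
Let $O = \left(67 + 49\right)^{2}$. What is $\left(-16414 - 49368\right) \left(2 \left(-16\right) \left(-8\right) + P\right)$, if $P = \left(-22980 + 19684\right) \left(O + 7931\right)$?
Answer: $4637058433472$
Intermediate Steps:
$O = 13456$ ($O = 116^{2} = 13456$)
$P = -70491552$ ($P = \left(-22980 + 19684\right) \left(13456 + 7931\right) = \left(-3296\right) 21387 = -70491552$)
$\left(-16414 - 49368\right) \left(2 \left(-16\right) \left(-8\right) + P\right) = \left(-16414 - 49368\right) \left(2 \left(-16\right) \left(-8\right) - 70491552\right) = - 65782 \left(\left(-32\right) \left(-8\right) - 70491552\right) = - 65782 \left(256 - 70491552\right) = \left(-65782\right) \left(-70491296\right) = 4637058433472$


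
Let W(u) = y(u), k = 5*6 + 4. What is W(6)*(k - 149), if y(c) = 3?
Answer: -345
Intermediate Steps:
k = 34 (k = 30 + 4 = 34)
W(u) = 3
W(6)*(k - 149) = 3*(34 - 149) = 3*(-115) = -345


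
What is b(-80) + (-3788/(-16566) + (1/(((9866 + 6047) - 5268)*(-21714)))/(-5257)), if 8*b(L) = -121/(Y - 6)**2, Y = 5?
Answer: -6057807634145777/406664193138280 ≈ -14.896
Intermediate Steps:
b(L) = -121/8 (b(L) = (-121/(5 - 6)**2)/8 = (-121/((-1)**2))/8 = (-121/1)/8 = (-121*1)/8 = (1/8)*(-121) = -121/8)
b(-80) + (-3788/(-16566) + (1/(((9866 + 6047) - 5268)*(-21714)))/(-5257)) = -121/8 + (-3788/(-16566) + (1/(((9866 + 6047) - 5268)*(-21714)))/(-5257)) = -121/8 + (-3788*(-1/16566) + (-1/21714/(15913 - 5268))*(-1/5257)) = -121/8 + (1894/8283 + (-1/21714/10645)*(-1/5257)) = -121/8 + (1894/8283 + ((1/10645)*(-1/21714))*(-1/5257)) = -121/8 + (1894/8283 - 1/231145530*(-1/5257)) = -121/8 + (1894/8283 + 1/1215132051210) = -121/8 + 23247071767677/101666048284570 = -6057807634145777/406664193138280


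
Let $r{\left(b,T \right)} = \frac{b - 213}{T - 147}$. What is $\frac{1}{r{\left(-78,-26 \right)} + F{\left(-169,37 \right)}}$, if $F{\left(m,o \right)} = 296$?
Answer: $\frac{173}{51499} \approx 0.0033593$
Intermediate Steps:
$r{\left(b,T \right)} = \frac{-213 + b}{-147 + T}$
$\frac{1}{r{\left(-78,-26 \right)} + F{\left(-169,37 \right)}} = \frac{1}{\frac{-213 - 78}{-147 - 26} + 296} = \frac{1}{\frac{1}{-173} \left(-291\right) + 296} = \frac{1}{\left(- \frac{1}{173}\right) \left(-291\right) + 296} = \frac{1}{\frac{291}{173} + 296} = \frac{1}{\frac{51499}{173}} = \frac{173}{51499}$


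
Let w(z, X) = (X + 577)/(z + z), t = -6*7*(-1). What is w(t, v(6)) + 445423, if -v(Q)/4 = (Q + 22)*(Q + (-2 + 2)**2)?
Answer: 37415437/84 ≈ 4.4542e+5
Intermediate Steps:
t = 42 (t = -42*(-1) = 42)
v(Q) = -4*Q*(22 + Q) (v(Q) = -4*(Q + 22)*(Q + (-2 + 2)**2) = -4*(22 + Q)*(Q + 0**2) = -4*(22 + Q)*(Q + 0) = -4*(22 + Q)*Q = -4*Q*(22 + Q))
w(z, X) = (577 + X)/(2*z) (w(z, X) = (577 + X)/((2*z)) = (577 + X)*(1/(2*z)) = (577 + X)/(2*z))
w(t, v(6)) + 445423 = (1/2)*(577 - 4*6*(22 + 6))/42 + 445423 = (1/2)*(1/42)*(577 - 4*6*28) + 445423 = (1/2)*(1/42)*(577 - 672) + 445423 = (1/2)*(1/42)*(-95) + 445423 = -95/84 + 445423 = 37415437/84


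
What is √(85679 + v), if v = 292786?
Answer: √378465 ≈ 615.20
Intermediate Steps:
√(85679 + v) = √(85679 + 292786) = √378465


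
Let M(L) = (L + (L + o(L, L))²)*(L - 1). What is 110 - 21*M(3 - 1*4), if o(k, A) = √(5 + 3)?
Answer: 446 - 168*√2 ≈ 208.41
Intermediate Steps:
o(k, A) = 2*√2 (o(k, A) = √8 = 2*√2)
M(L) = (-1 + L)*(L + (L + 2*√2)²) (M(L) = (L + (L + 2*√2)²)*(L - 1) = (L + (L + 2*√2)²)*(-1 + L) = (-1 + L)*(L + (L + 2*√2)²))
110 - 21*M(3 - 1*4) = 110 - 21*((3 - 1*4)² - (3 - 1*4) - ((3 - 1*4) + 2*√2)² + (3 - 1*4)*((3 - 1*4) + 2*√2)²) = 110 - 21*((3 - 4)² - (3 - 4) - ((3 - 4) + 2*√2)² + (3 - 4)*((3 - 4) + 2*√2)²) = 110 - 21*((-1)² - 1*(-1) - (-1 + 2*√2)² - (-1 + 2*√2)²) = 110 - 21*(1 + 1 - (-1 + 2*√2)² - (-1 + 2*√2)²) = 110 - 21*(2 - 2*(-1 + 2*√2)²) = 110 + (-42 + 42*(-1 + 2*√2)²) = 68 + 42*(-1 + 2*√2)²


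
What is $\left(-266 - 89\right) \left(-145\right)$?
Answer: $51475$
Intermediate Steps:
$\left(-266 - 89\right) \left(-145\right) = \left(-355\right) \left(-145\right) = 51475$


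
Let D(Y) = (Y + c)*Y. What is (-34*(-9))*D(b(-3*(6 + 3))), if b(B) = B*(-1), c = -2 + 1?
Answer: 214812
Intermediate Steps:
c = -1
b(B) = -B
D(Y) = Y*(-1 + Y) (D(Y) = (Y - 1)*Y = (-1 + Y)*Y = Y*(-1 + Y))
(-34*(-9))*D(b(-3*(6 + 3))) = (-34*(-9))*((-(-3)*(6 + 3))*(-1 - (-3)*(6 + 3))) = 306*((-(-3)*9)*(-1 - (-3)*9)) = 306*((-1*(-27))*(-1 - 1*(-27))) = 306*(27*(-1 + 27)) = 306*(27*26) = 306*702 = 214812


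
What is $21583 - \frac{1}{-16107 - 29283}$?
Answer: $\frac{979652371}{45390} \approx 21583.0$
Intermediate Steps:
$21583 - \frac{1}{-16107 - 29283} = 21583 - \frac{1}{-45390} = 21583 - - \frac{1}{45390} = 21583 + \frac{1}{45390} = \frac{979652371}{45390}$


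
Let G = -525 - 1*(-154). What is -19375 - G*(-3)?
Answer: -20488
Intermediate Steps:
G = -371 (G = -525 + 154 = -371)
-19375 - G*(-3) = -19375 - (-371)*(-3) = -19375 - 1*1113 = -19375 - 1113 = -20488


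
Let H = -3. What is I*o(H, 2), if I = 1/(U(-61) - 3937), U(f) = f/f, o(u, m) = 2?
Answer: -1/1968 ≈ -0.00050813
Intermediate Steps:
U(f) = 1
I = -1/3936 (I = 1/(1 - 3937) = 1/(-3936) = -1/3936 ≈ -0.00025406)
I*o(H, 2) = -1/3936*2 = -1/1968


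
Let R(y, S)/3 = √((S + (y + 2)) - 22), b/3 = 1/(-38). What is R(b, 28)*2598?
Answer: 3897*√11438/19 ≈ 21936.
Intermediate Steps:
b = -3/38 (b = 3/(-38) = 3*(-1/38) = -3/38 ≈ -0.078947)
R(y, S) = 3*√(-20 + S + y) (R(y, S) = 3*√((S + (y + 2)) - 22) = 3*√((S + (2 + y)) - 22) = 3*√((2 + S + y) - 22) = 3*√(-20 + S + y))
R(b, 28)*2598 = (3*√(-20 + 28 - 3/38))*2598 = (3*√(301/38))*2598 = (3*(√11438/38))*2598 = (3*√11438/38)*2598 = 3897*√11438/19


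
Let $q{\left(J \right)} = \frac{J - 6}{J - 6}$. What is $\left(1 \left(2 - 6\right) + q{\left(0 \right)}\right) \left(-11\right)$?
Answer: $33$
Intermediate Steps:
$q{\left(J \right)} = 1$ ($q{\left(J \right)} = \frac{-6 + J}{-6 + J} = 1$)
$\left(1 \left(2 - 6\right) + q{\left(0 \right)}\right) \left(-11\right) = \left(1 \left(2 - 6\right) + 1\right) \left(-11\right) = \left(1 \left(-4\right) + 1\right) \left(-11\right) = \left(-4 + 1\right) \left(-11\right) = \left(-3\right) \left(-11\right) = 33$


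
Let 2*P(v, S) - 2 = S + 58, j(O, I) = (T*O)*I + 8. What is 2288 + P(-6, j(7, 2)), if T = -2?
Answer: 2308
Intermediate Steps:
j(O, I) = 8 - 2*I*O (j(O, I) = (-2*O)*I + 8 = -2*I*O + 8 = 8 - 2*I*O)
P(v, S) = 30 + S/2 (P(v, S) = 1 + (S + 58)/2 = 1 + (58 + S)/2 = 1 + (29 + S/2) = 30 + S/2)
2288 + P(-6, j(7, 2)) = 2288 + (30 + (8 - 2*2*7)/2) = 2288 + (30 + (8 - 28)/2) = 2288 + (30 + (½)*(-20)) = 2288 + (30 - 10) = 2288 + 20 = 2308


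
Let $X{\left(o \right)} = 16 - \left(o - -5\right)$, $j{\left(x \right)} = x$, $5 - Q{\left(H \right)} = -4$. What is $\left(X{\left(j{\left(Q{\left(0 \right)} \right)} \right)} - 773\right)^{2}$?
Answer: $594441$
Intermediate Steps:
$Q{\left(H \right)} = 9$ ($Q{\left(H \right)} = 5 - -4 = 5 + 4 = 9$)
$X{\left(o \right)} = 11 - o$ ($X{\left(o \right)} = 16 - \left(o + 5\right) = 16 - \left(5 + o\right) = 11 - o$)
$\left(X{\left(j{\left(Q{\left(0 \right)} \right)} \right)} - 773\right)^{2} = \left(\left(11 - 9\right) - 773\right)^{2} = \left(2 - 773\right)^{2} = \left(-771\right)^{2} = 594441$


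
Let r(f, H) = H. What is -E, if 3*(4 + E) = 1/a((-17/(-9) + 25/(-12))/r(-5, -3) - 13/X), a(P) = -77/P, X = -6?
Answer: 100033/24948 ≈ 4.0097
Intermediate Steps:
E = -100033/24948 (E = -4 + 1/(3*((-77/((-17/(-9) + 25/(-12))/(-3) - 13/(-6))))) = -4 + 1/(3*((-77/((-17*(-⅑) + 25*(-1/12))*(-⅓) - 13*(-⅙))))) = -4 + 1/(3*((-77/((17/9 - 25/12)*(-⅓) + 13/6)))) = -4 + 1/(3*((-77/(-7/36*(-⅓) + 13/6)))) = -4 + 1/(3*((-77/(7/108 + 13/6)))) = -4 + 1/(3*((-77/241/108))) = -4 + 1/(3*((-77*108/241))) = -4 + 1/(3*(-8316/241)) = -4 + (⅓)*(-241/8316) = -4 - 241/24948 = -100033/24948 ≈ -4.0097)
-E = -1*(-100033/24948) = 100033/24948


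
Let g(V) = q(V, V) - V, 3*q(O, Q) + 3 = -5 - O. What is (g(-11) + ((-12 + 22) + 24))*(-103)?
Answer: -4738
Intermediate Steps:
q(O, Q) = -8/3 - O/3 (q(O, Q) = -1 + (-5 - O)/3 = -1 + (-5/3 - O/3) = -8/3 - O/3)
g(V) = -8/3 - 4*V/3 (g(V) = (-8/3 - V/3) - V = -8/3 - 4*V/3)
(g(-11) + ((-12 + 22) + 24))*(-103) = ((-8/3 - 4/3*(-11)) + ((-12 + 22) + 24))*(-103) = ((-8/3 + 44/3) + (10 + 24))*(-103) = (12 + 34)*(-103) = 46*(-103) = -4738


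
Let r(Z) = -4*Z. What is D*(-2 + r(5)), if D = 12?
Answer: -264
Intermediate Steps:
D*(-2 + r(5)) = 12*(-2 - 4*5) = 12*(-2 - 20) = 12*(-22) = -264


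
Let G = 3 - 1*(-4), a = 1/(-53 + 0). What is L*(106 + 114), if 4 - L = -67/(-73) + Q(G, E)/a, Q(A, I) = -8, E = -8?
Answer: -6759940/73 ≈ -92602.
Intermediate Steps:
a = -1/53 (a = 1/(-53) = -1/53 ≈ -0.018868)
G = 7 (G = 3 + 4 = 7)
L = -30727/73 (L = 4 - (-67/(-73) - 8/(-1/53)) = 4 - (-67*(-1/73) - 8*(-53)) = 4 - (67/73 + 424) = 4 - 1*31019/73 = 4 - 31019/73 = -30727/73 ≈ -420.92)
L*(106 + 114) = -30727*(106 + 114)/73 = -30727/73*220 = -6759940/73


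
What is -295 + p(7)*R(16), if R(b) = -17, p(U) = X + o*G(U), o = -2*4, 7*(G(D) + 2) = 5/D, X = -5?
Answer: -22938/49 ≈ -468.12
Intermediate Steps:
G(D) = -2 + 5/(7*D) (G(D) = -2 + (5/D)/7 = -2 + 5/(7*D))
o = -8
p(U) = 11 - 40/(7*U) (p(U) = -5 - 8*(-2 + 5/(7*U)) = -5 + (16 - 40/(7*U)) = 11 - 40/(7*U))
-295 + p(7)*R(16) = -295 + (11 - 40/7/7)*(-17) = -295 + (11 - 40/7*⅐)*(-17) = -295 + (11 - 40/49)*(-17) = -295 + (499/49)*(-17) = -295 - 8483/49 = -22938/49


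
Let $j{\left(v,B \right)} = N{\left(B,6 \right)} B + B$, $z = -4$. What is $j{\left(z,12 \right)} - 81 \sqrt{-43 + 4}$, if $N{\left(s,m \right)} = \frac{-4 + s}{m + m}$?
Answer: $20 - 81 i \sqrt{39} \approx 20.0 - 505.84 i$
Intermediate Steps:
$N{\left(s,m \right)} = \frac{-4 + s}{2 m}$
$j{\left(v,B \right)} = B + B \left(- \frac{1}{3} + \frac{B}{12}\right)$ ($j{\left(v,B \right)} = \frac{-4 + B}{2 \cdot 6} B + B = \frac{1}{2} \cdot \frac{1}{6} \left(-4 + B\right) B + B = \left(- \frac{1}{3} + \frac{B}{12}\right) B + B = B \left(- \frac{1}{3} + \frac{B}{12}\right) + B = B + B \left(- \frac{1}{3} + \frac{B}{12}\right)$)
$j{\left(z,12 \right)} - 81 \sqrt{-43 + 4} = \frac{1}{12} \cdot 12 \left(8 + 12\right) - 81 \sqrt{-43 + 4} = \frac{1}{12} \cdot 12 \cdot 20 - 81 \sqrt{-39} = 20 - 81 i \sqrt{39}$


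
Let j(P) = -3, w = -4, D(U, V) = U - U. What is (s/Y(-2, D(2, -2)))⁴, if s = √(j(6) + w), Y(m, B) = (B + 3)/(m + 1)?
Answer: 49/81 ≈ 0.60494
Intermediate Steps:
D(U, V) = 0
Y(m, B) = (3 + B)/(1 + m)
s = I*√7 (s = √(-3 - 4) = √(-7) = I*√7 ≈ 2.6458*I)
(s/Y(-2, D(2, -2)))⁴ = ((I*√7)/(((3 + 0)/(1 - 2))))⁴ = ((I*√7)/((3/(-1))))⁴ = ((I*√7)/((-1*3)))⁴ = ((I*√7)/(-3))⁴ = ((I*√7)*(-⅓))⁴ = (-I*√7/3)⁴ = 49/81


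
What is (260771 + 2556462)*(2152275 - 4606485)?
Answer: -6914081400930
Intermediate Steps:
(260771 + 2556462)*(2152275 - 4606485) = 2817233*(-2454210) = -6914081400930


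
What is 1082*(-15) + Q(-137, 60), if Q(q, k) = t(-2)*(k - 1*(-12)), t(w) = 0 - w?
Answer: -16086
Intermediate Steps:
t(w) = -w
Q(q, k) = 24 + 2*k (Q(q, k) = (-1*(-2))*(k - 1*(-12)) = 2*(k + 12) = 2*(12 + k) = 24 + 2*k)
1082*(-15) + Q(-137, 60) = 1082*(-15) + (24 + 2*60) = -16230 + (24 + 120) = -16230 + 144 = -16086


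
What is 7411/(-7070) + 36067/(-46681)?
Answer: -600946581/330034670 ≈ -1.8209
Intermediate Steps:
7411/(-7070) + 36067/(-46681) = 7411*(-1/7070) + 36067*(-1/46681) = -7411/7070 - 36067/46681 = -600946581/330034670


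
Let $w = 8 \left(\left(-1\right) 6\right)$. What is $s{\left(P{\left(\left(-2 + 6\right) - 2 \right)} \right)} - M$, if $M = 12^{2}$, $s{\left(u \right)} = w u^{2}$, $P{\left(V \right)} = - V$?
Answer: $-336$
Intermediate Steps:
$w = -48$ ($w = 8 \left(-6\right) = -48$)
$s{\left(u \right)} = - 48 u^{2}$
$M = 144$
$s{\left(P{\left(\left(-2 + 6\right) - 2 \right)} \right)} - M = - 48 \left(- (\left(-2 + 6\right) - 2)\right)^{2} - 144 = - 48 \left(- (4 - 2)\right)^{2} - 144 = - 48 \left(\left(-1\right) 2\right)^{2} - 144 = - 48 \left(-2\right)^{2} - 144 = \left(-48\right) 4 - 144 = -192 - 144 = -336$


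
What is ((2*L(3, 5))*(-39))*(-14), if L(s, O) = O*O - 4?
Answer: 22932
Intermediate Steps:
L(s, O) = -4 + O² (L(s, O) = O² - 4 = -4 + O²)
((2*L(3, 5))*(-39))*(-14) = ((2*(-4 + 5²))*(-39))*(-14) = ((2*(-4 + 25))*(-39))*(-14) = ((2*21)*(-39))*(-14) = (42*(-39))*(-14) = -1638*(-14) = 22932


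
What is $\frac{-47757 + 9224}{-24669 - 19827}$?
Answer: $\frac{38533}{44496} \approx 0.86599$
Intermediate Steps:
$\frac{-47757 + 9224}{-24669 - 19827} = - \frac{38533}{-44496} = \left(-38533\right) \left(- \frac{1}{44496}\right) = \frac{38533}{44496}$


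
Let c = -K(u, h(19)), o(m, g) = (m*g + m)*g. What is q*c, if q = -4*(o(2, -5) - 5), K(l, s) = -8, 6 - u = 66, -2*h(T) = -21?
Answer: -1120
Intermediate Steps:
h(T) = 21/2 (h(T) = -½*(-21) = 21/2)
u = -60 (u = 6 - 1*66 = 6 - 66 = -60)
o(m, g) = g*(m + g*m) (o(m, g) = (g*m + m)*g = (m + g*m)*g = g*(m + g*m))
q = -140 (q = -4*(-5*2*(1 - 5) - 5) = -4*(-5*2*(-4) - 5) = -4*(40 - 5) = -4*35 = -140)
c = 8 (c = -1*(-8) = 8)
q*c = -140*8 = -1120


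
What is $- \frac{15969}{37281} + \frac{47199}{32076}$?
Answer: $\frac{138600475}{132869484} \approx 1.0431$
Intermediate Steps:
$- \frac{15969}{37281} + \frac{47199}{32076} = \left(-15969\right) \frac{1}{37281} + 47199 \cdot \frac{1}{32076} = - \frac{5323}{12427} + \frac{15733}{10692} = \frac{138600475}{132869484}$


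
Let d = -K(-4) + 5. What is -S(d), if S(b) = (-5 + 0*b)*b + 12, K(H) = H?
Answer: 33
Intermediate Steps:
d = 9 (d = -1*(-4) + 5 = 4 + 5 = 9)
S(b) = 12 - 5*b (S(b) = (-5 + 0)*b + 12 = -5*b + 12 = 12 - 5*b)
-S(d) = -(12 - 5*9) = -(12 - 45) = -1*(-33) = 33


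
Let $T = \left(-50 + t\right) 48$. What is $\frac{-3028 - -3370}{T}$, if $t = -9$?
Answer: $- \frac{57}{472} \approx -0.12076$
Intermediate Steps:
$T = -2832$ ($T = \left(-50 - 9\right) 48 = \left(-59\right) 48 = -2832$)
$\frac{-3028 - -3370}{T} = \frac{-3028 - -3370}{-2832} = \left(-3028 + 3370\right) \left(- \frac{1}{2832}\right) = 342 \left(- \frac{1}{2832}\right) = - \frac{57}{472}$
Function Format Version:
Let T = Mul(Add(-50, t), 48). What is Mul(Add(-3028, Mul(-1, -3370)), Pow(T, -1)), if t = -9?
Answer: Rational(-57, 472) ≈ -0.12076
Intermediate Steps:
T = -2832 (T = Mul(Add(-50, -9), 48) = Mul(-59, 48) = -2832)
Mul(Add(-3028, Mul(-1, -3370)), Pow(T, -1)) = Mul(Add(-3028, Mul(-1, -3370)), Pow(-2832, -1)) = Mul(Add(-3028, 3370), Rational(-1, 2832)) = Mul(342, Rational(-1, 2832)) = Rational(-57, 472)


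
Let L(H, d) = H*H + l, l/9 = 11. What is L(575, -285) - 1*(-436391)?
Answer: 767115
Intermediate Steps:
l = 99 (l = 9*11 = 99)
L(H, d) = 99 + H² (L(H, d) = H*H + 99 = H² + 99 = 99 + H²)
L(575, -285) - 1*(-436391) = (99 + 575²) - 1*(-436391) = (99 + 330625) + 436391 = 330724 + 436391 = 767115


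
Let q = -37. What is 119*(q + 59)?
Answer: 2618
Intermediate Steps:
119*(q + 59) = 119*(-37 + 59) = 119*22 = 2618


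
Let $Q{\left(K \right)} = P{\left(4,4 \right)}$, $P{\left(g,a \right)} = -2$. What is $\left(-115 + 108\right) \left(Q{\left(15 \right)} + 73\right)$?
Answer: $-497$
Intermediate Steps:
$Q{\left(K \right)} = -2$
$\left(-115 + 108\right) \left(Q{\left(15 \right)} + 73\right) = \left(-115 + 108\right) \left(-2 + 73\right) = \left(-7\right) 71 = -497$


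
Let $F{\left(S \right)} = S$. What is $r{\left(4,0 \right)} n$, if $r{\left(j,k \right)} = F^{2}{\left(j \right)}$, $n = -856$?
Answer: $-13696$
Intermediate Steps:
$r{\left(j,k \right)} = j^{2}$
$r{\left(4,0 \right)} n = 4^{2} \left(-856\right) = 16 \left(-856\right) = -13696$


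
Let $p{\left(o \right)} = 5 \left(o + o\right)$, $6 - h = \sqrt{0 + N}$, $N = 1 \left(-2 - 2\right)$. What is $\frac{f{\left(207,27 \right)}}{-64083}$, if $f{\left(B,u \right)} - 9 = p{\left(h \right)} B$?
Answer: $- \frac{4143}{21361} + \frac{1380 i}{21361} \approx -0.19395 + 0.064604 i$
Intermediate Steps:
$N = -4$ ($N = 1 \left(-4\right) = -4$)
$h = 6 - 2 i$ ($h = 6 - \sqrt{0 - 4} = 6 - \sqrt{-4} = 6 - 2 i \approx 6.0 - 2.0 i$)
$p{\left(o \right)} = 10 o$ ($p{\left(o \right)} = 5 \cdot 2 o = 10 o$)
$f{\left(B,u \right)} = 9 + B \left(60 - 20 i\right)$ ($f{\left(B,u \right)} = 9 + 10 \left(6 - 2 i\right) B = 9 + \left(60 - 20 i\right) B = 9 + B \left(60 - 20 i\right)$)
$\frac{f{\left(207,27 \right)}}{-64083} = \frac{9 + 20 \cdot 207 \left(3 - i\right)}{-64083} = \left(9 + \left(12420 - 4140 i\right)\right) \left(- \frac{1}{64083}\right) = \left(12429 - 4140 i\right) \left(- \frac{1}{64083}\right) = - \frac{4143}{21361} + \frac{1380 i}{21361}$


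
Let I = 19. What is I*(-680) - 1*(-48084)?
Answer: 35164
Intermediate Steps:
I*(-680) - 1*(-48084) = 19*(-680) - 1*(-48084) = -12920 + 48084 = 35164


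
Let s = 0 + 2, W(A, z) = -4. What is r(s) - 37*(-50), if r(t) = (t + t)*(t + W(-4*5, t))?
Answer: 1842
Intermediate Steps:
s = 2
r(t) = 2*t*(-4 + t) (r(t) = (t + t)*(t - 4) = (2*t)*(-4 + t) = 2*t*(-4 + t))
r(s) - 37*(-50) = 2*2*(-4 + 2) - 37*(-50) = 2*2*(-2) + 1850 = -8 + 1850 = 1842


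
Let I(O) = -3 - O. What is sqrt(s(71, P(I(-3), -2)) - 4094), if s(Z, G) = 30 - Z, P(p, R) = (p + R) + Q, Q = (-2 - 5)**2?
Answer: I*sqrt(4135) ≈ 64.304*I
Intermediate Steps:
Q = 49 (Q = (-7)**2 = 49)
P(p, R) = 49 + R + p (P(p, R) = (p + R) + 49 = (R + p) + 49 = 49 + R + p)
sqrt(s(71, P(I(-3), -2)) - 4094) = sqrt((30 - 1*71) - 4094) = sqrt((30 - 71) - 4094) = sqrt(-41 - 4094) = sqrt(-4135) = I*sqrt(4135)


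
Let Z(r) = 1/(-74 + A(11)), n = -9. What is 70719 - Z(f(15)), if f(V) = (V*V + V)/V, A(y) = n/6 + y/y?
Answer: 10537133/149 ≈ 70719.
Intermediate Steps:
A(y) = -½ (A(y) = -9/6 + y/y = -9*⅙ + 1 = -3/2 + 1 = -½)
f(V) = (V + V²)/V (f(V) = (V² + V)/V = (V + V²)/V)
Z(r) = -2/149 (Z(r) = 1/(-74 - ½) = 1/(-149/2) = -2/149)
70719 - Z(f(15)) = 70719 - 1*(-2/149) = 70719 + 2/149 = 10537133/149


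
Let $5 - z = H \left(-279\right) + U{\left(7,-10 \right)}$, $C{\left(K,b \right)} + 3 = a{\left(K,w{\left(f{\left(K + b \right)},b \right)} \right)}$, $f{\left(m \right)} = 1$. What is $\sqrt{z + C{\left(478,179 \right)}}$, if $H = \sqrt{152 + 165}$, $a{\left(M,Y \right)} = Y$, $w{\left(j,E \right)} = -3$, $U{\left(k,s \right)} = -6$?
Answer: $\sqrt{5 + 279 \sqrt{317}} \approx 70.516$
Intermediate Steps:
$C{\left(K,b \right)} = -6$ ($C{\left(K,b \right)} = -3 - 3 = -6$)
$H = \sqrt{317} \approx 17.805$
$z = 11 + 279 \sqrt{317}$ ($z = 5 - \left(\sqrt{317} \left(-279\right) - 6\right) = 5 - \left(- 279 \sqrt{317} - 6\right) = 5 - \left(-6 - 279 \sqrt{317}\right) = 5 + \left(6 + 279 \sqrt{317}\right) = 11 + 279 \sqrt{317} \approx 4978.5$)
$\sqrt{z + C{\left(478,179 \right)}} = \sqrt{\left(11 + 279 \sqrt{317}\right) - 6} = \sqrt{5 + 279 \sqrt{317}}$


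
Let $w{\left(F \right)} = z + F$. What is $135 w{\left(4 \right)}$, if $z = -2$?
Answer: $270$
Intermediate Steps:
$w{\left(F \right)} = -2 + F$
$135 w{\left(4 \right)} = 135 \left(-2 + 4\right) = 135 \cdot 2 = 270$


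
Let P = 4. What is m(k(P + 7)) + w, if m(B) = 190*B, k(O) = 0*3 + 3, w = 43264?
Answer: 43834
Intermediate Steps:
k(O) = 3 (k(O) = 0 + 3 = 3)
m(k(P + 7)) + w = 190*3 + 43264 = 570 + 43264 = 43834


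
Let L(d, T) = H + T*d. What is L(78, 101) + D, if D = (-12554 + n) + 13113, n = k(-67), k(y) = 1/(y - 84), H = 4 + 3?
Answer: 1275043/151 ≈ 8444.0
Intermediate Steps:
H = 7
k(y) = 1/(-84 + y)
n = -1/151 (n = 1/(-84 - 67) = 1/(-151) = -1/151 ≈ -0.0066225)
D = 84408/151 (D = (-12554 - 1/151) + 13113 = -1895655/151 + 13113 = 84408/151 ≈ 558.99)
L(d, T) = 7 + T*d
L(78, 101) + D = (7 + 101*78) + 84408/151 = (7 + 7878) + 84408/151 = 7885 + 84408/151 = 1275043/151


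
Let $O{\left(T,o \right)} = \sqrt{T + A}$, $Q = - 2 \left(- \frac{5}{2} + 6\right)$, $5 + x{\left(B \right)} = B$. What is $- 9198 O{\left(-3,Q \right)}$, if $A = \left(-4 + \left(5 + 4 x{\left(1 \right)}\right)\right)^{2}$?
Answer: $- 9198 \sqrt{222} \approx -1.3705 \cdot 10^{5}$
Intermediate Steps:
$x{\left(B \right)} = -5 + B$
$Q = -7$ ($Q = - 2 \left(\left(-5\right) \frac{1}{2} + 6\right) = - 2 \left(- \frac{5}{2} + 6\right) = \left(-2\right) \frac{7}{2} = -7$)
$A = 225$ ($A = \left(-4 + \left(5 + 4 \left(-5 + 1\right)\right)\right)^{2} = \left(-4 + \left(5 + 4 \left(-4\right)\right)\right)^{2} = \left(-4 + \left(5 - 16\right)\right)^{2} = \left(-4 - 11\right)^{2} = \left(-15\right)^{2} = 225$)
$O{\left(T,o \right)} = \sqrt{225 + T}$ ($O{\left(T,o \right)} = \sqrt{T + 225} = \sqrt{225 + T}$)
$- 9198 O{\left(-3,Q \right)} = - 9198 \sqrt{225 - 3} = - 9198 \sqrt{222}$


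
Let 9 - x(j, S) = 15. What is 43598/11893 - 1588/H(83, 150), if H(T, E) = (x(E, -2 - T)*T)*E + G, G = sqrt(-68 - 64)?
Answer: 20390963337478/5530334328323 + 794*I*sqrt(33)/1395022533 ≈ 3.6871 + 3.2696e-6*I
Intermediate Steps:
x(j, S) = -6 (x(j, S) = 9 - 1*15 = 9 - 15 = -6)
G = 2*I*sqrt(33) (G = sqrt(-132) = 2*I*sqrt(33) ≈ 11.489*I)
H(T, E) = -6*E*T + 2*I*sqrt(33) (H(T, E) = (-6*T)*E + 2*I*sqrt(33) = -6*E*T + 2*I*sqrt(33))
43598/11893 - 1588/H(83, 150) = 43598/11893 - 1588/(-6*150*83 + 2*I*sqrt(33)) = 43598*(1/11893) - 1588/(-74700 + 2*I*sqrt(33)) = 43598/11893 - 1588/(-74700 + 2*I*sqrt(33))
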